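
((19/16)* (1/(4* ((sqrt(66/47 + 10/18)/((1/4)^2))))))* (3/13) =0.00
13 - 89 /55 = 626 /55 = 11.38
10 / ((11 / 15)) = 150 / 11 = 13.64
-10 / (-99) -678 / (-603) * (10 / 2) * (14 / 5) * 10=1044790 / 6633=157.51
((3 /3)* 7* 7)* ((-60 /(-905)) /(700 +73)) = 588 /139913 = 0.00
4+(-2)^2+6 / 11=94 / 11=8.55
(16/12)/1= 4/3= 1.33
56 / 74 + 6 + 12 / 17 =4694 / 629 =7.46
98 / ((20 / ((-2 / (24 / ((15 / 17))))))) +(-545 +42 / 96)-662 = -328283 / 272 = -1206.92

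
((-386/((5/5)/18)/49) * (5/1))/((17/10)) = -347400/833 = -417.05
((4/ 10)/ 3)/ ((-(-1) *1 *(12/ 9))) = 1/ 10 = 0.10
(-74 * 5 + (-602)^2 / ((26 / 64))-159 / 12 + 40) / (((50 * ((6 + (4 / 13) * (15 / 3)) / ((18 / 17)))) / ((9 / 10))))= 220938759 / 98000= 2254.48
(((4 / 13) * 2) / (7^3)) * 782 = 6256 / 4459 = 1.40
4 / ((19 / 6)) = 24 / 19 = 1.26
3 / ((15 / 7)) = 7 / 5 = 1.40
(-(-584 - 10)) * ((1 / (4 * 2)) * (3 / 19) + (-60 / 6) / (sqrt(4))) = -224829 / 76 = -2958.28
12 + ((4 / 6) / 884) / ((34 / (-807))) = 180067 / 15028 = 11.98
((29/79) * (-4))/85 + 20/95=24656/127585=0.19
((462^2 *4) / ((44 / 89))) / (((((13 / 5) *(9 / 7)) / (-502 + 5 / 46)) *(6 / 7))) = -271339086865 / 897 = -302496194.94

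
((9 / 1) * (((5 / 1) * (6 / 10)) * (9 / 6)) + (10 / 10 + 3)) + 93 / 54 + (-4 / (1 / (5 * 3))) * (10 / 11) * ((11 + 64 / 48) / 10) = -2084 / 99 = -21.05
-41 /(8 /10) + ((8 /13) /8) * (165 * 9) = 3275 /52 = 62.98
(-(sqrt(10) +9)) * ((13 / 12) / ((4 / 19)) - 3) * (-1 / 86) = 0.30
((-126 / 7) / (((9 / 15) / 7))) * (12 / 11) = -2520 / 11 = -229.09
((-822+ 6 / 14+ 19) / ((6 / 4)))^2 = 126247696 / 441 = 286275.95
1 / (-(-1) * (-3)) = -1 / 3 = -0.33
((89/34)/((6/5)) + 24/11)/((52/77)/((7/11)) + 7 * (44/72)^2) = 12953493/10911637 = 1.19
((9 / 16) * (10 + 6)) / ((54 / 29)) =29 / 6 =4.83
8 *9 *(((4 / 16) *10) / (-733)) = -180 / 733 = -0.25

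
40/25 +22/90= 83/45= 1.84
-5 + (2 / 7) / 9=-313 / 63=-4.97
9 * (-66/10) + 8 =-257/5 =-51.40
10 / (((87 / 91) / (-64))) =-58240 / 87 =-669.43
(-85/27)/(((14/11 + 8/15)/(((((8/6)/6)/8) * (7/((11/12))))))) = -2975/8046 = -0.37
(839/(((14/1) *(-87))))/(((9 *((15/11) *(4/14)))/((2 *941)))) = -8684489/23490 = -369.71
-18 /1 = -18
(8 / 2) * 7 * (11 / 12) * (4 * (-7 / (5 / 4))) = -8624 / 15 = -574.93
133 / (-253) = -133 / 253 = -0.53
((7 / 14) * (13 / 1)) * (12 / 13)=6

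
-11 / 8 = -1.38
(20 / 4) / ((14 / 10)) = 25 / 7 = 3.57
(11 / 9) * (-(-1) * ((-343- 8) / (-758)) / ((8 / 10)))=2145 / 3032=0.71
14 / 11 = 1.27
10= 10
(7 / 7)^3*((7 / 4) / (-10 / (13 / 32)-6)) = -91 / 1592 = -0.06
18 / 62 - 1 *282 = -8733 / 31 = -281.71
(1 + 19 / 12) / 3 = 31 / 36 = 0.86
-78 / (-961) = 78 / 961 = 0.08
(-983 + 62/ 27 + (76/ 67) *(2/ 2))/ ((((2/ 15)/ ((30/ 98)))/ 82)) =-1816342025/ 9849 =-184418.93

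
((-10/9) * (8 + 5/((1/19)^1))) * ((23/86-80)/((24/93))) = 109472005/3096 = 35359.17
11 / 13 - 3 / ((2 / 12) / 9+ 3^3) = 13943 / 18967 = 0.74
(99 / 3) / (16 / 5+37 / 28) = 1540 / 211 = 7.30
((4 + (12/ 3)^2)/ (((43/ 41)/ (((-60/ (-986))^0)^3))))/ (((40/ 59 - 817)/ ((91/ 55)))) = -880516/ 22781099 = -0.04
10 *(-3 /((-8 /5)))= 75 /4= 18.75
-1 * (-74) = 74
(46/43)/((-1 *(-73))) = 0.01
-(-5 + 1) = 4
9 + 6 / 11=9.55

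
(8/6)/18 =2/27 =0.07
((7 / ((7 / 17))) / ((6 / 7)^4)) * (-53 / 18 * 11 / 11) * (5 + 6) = -23796311 / 23328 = -1020.08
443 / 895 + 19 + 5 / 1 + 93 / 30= 9879 / 358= 27.59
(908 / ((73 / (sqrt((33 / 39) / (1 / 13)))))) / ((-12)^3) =-227*sqrt(11) / 31536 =-0.02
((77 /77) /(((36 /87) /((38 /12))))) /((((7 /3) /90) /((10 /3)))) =13775 /14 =983.93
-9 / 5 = -1.80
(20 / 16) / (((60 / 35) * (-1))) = -35 / 48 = -0.73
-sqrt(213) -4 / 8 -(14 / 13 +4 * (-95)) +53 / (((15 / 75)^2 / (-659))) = -22692711 / 26 -sqrt(213) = -872811.17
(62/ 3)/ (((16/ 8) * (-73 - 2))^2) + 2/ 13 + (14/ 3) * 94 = 192532903/ 438750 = 438.82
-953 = -953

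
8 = 8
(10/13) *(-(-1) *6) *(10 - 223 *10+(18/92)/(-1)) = -3063870/299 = -10247.06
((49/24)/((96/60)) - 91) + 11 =-15115/192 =-78.72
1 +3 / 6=3 / 2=1.50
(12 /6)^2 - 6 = -2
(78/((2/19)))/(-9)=-247/3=-82.33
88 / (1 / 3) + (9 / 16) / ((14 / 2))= 29577 / 112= 264.08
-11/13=-0.85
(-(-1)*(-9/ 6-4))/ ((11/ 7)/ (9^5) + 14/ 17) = -77295141/ 11573978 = -6.68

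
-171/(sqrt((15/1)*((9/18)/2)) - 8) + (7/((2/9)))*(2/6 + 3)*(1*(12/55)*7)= 342*sqrt(15)/241 + 485316/2651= 188.57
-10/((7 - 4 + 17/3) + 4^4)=-15/397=-0.04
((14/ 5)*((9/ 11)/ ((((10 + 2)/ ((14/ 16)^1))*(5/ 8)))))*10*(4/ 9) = 196/ 165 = 1.19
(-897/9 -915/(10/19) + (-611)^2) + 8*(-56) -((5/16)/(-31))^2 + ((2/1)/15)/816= 69829586762987/188202240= 371034.83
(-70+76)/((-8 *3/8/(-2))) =4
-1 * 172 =-172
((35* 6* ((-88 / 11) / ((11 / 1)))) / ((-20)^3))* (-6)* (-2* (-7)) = -441 / 275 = -1.60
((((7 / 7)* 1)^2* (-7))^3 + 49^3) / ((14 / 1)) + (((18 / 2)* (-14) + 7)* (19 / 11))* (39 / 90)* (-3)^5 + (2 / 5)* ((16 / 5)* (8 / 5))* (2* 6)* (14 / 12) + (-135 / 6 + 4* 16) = 41378024 / 1375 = 30093.11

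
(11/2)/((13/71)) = 781/26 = 30.04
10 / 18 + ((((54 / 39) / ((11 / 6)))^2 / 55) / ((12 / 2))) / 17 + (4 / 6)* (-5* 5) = -2772355679 / 172078335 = -16.11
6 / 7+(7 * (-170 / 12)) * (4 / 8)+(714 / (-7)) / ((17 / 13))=-10645 / 84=-126.73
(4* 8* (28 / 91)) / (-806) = -64 / 5239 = -0.01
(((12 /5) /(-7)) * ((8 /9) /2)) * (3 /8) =-0.06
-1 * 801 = -801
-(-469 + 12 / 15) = 2341 / 5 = 468.20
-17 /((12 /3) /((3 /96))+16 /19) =-19 /144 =-0.13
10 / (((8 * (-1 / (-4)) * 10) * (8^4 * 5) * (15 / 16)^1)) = 1 / 38400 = 0.00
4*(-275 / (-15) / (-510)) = -22 / 153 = -0.14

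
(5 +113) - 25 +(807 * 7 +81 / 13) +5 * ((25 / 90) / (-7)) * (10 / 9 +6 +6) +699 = 47503363 / 7371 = 6444.63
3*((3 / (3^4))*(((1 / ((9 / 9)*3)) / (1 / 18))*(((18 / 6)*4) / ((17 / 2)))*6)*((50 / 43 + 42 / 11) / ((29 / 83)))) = 18772608 / 233189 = 80.50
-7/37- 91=-3374/37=-91.19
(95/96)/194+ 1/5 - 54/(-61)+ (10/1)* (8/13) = 534941347/73844160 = 7.24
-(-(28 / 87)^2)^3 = 481890304 / 433626201009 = 0.00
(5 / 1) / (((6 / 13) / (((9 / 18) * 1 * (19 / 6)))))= 1235 / 72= 17.15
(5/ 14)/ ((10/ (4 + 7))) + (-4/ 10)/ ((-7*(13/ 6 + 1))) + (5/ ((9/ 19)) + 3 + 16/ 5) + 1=86981/ 4788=18.17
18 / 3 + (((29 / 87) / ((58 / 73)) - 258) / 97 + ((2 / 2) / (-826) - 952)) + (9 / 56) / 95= -2512828940291 / 2648833320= -948.65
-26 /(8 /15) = -195 /4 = -48.75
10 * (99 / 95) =198 / 19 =10.42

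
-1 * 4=-4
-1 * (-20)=20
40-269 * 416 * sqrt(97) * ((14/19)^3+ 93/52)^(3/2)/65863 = 40-4199493500 * sqrt(748071857)/2120083009681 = -14.18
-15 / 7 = -2.14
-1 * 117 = -117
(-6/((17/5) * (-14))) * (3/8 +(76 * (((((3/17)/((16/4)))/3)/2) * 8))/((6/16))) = 25085/16184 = 1.55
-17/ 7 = -2.43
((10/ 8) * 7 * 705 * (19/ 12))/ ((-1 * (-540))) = 31255/ 1728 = 18.09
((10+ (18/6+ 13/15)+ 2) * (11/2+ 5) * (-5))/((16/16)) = -833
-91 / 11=-8.27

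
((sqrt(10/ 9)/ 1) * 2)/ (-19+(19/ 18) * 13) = -12 * sqrt(10)/ 95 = -0.40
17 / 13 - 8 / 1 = -87 / 13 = -6.69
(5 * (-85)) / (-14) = 425 / 14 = 30.36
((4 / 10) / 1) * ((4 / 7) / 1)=8 / 35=0.23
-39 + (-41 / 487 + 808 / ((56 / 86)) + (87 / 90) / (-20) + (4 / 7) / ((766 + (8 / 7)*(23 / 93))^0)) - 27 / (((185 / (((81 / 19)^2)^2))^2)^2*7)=4593042524225480365047222583951734517 / 3948978159321603655544202632505000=1163.10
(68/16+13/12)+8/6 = 20/3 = 6.67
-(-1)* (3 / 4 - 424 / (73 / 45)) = -76101 / 292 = -260.62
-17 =-17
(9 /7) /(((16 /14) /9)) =81 /8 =10.12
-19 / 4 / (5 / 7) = -133 / 20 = -6.65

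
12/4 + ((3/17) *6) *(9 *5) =861/17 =50.65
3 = 3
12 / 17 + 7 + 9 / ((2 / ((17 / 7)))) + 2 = 4911 / 238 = 20.63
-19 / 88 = -0.22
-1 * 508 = -508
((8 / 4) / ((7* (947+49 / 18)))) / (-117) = -4 / 1555645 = -0.00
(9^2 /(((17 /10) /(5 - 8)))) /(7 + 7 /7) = -1215 /68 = -17.87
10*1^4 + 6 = 16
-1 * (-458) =458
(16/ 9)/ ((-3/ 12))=-64/ 9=-7.11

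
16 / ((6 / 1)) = 8 / 3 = 2.67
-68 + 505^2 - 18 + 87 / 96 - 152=8153213 / 32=254787.91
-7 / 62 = -0.11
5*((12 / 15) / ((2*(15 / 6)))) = 4 / 5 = 0.80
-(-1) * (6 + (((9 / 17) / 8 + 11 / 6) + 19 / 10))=19991 / 2040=9.80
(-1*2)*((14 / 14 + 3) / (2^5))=-1 / 4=-0.25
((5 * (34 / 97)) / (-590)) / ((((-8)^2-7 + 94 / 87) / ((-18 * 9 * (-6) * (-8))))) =11500704 / 28918319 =0.40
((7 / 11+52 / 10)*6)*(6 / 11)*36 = 416016 / 605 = 687.63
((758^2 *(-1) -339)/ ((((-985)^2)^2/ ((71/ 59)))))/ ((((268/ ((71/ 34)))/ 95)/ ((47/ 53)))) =-2587990818539/ 5364342639269093000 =-0.00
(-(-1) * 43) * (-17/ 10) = -731/ 10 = -73.10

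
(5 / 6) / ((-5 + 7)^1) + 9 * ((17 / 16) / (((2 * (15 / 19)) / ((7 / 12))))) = 7583 / 1920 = 3.95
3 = 3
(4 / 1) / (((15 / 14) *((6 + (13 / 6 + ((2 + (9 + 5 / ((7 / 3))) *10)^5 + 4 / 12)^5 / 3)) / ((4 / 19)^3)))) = 2335905507377565999383251968 / 52165051103236527498397287823876187610924563219772180411712629296296762671143365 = 0.00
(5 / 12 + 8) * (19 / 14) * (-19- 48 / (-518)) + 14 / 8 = -9321197 / 43512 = -214.22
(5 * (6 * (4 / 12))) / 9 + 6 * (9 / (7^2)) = 2.21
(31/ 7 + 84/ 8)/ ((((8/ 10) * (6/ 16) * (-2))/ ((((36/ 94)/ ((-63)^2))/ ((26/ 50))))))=-26125/ 5658471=-0.00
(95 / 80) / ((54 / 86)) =817 / 432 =1.89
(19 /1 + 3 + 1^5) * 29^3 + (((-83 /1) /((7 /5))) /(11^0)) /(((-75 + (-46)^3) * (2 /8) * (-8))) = 764993714623 /1363754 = 560947.00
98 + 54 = 152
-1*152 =-152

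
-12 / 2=-6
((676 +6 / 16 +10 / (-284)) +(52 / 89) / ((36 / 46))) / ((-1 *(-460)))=61610525 / 41857056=1.47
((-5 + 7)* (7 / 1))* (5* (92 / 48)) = 805 / 6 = 134.17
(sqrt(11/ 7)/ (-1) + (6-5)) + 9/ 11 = 20/ 11-sqrt(77)/ 7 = 0.56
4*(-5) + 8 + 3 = -9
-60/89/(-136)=15/3026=0.00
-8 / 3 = -2.67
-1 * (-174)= 174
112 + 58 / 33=3754 / 33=113.76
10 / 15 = 2 / 3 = 0.67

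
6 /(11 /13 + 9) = 0.61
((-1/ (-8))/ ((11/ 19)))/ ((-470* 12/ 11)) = -0.00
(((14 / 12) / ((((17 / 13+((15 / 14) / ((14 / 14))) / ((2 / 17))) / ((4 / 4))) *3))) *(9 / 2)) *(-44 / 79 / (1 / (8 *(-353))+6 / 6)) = -79151072 / 845457447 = -0.09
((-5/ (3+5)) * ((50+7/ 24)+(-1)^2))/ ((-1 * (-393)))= -6155/ 75456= -0.08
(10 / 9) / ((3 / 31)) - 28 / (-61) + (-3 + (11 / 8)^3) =9731357 / 843264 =11.54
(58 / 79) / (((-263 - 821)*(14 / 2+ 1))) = -0.00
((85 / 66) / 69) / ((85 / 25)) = 25 / 4554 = 0.01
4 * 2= 8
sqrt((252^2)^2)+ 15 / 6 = 127013 / 2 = 63506.50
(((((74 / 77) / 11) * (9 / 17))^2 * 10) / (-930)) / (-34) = 73926 / 109263542927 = 0.00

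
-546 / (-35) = 78 / 5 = 15.60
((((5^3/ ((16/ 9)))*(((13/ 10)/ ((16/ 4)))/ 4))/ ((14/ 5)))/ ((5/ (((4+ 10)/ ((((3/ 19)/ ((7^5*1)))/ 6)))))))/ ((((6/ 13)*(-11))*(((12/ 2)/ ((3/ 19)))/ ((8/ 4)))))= -213028725/ 5632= -37824.70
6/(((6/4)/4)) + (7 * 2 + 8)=38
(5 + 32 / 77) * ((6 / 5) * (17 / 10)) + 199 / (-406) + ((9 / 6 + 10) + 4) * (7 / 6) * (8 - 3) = 67642691 / 669900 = 100.97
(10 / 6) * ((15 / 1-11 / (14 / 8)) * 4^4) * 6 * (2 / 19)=312320 / 133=2348.27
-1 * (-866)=866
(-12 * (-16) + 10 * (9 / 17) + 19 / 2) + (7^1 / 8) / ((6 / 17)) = 170767 / 816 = 209.27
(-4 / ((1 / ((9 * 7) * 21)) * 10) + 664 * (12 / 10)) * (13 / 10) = 8697 / 25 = 347.88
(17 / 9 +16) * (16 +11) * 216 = 104328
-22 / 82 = -0.27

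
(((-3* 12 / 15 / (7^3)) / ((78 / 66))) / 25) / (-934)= 66 / 260294125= 0.00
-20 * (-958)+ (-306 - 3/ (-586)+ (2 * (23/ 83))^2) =76113991359/ 4036954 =18854.31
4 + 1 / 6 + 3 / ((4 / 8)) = 61 / 6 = 10.17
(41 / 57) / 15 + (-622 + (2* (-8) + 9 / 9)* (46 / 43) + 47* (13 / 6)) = -39424229 / 73530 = -536.17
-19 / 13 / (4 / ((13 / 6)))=-19 / 24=-0.79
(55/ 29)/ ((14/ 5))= 275/ 406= 0.68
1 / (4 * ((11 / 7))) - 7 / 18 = -91 / 396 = -0.23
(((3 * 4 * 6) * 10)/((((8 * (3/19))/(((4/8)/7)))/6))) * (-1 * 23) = -39330/7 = -5618.57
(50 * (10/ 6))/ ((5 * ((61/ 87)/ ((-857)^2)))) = 1064951050/ 61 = 17458213.93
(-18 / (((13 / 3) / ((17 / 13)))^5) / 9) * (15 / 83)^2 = -155261362950 / 949707150347761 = -0.00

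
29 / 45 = 0.64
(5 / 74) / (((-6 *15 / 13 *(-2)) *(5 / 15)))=13 / 888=0.01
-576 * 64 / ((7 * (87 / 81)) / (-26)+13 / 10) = -32348160 / 887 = -36469.18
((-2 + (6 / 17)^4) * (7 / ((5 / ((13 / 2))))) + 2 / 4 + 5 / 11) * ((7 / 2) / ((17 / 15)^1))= -3299982861 / 62473708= -52.82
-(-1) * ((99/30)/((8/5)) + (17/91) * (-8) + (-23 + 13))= -13733/1456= -9.43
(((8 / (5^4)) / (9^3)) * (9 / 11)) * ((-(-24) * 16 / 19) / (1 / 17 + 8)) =17408 / 483181875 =0.00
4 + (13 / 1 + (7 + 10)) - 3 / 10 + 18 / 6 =367 / 10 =36.70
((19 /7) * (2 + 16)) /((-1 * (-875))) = 342 /6125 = 0.06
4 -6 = -2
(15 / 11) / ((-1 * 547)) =-15 / 6017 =-0.00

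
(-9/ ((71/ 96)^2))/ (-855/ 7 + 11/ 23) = 3338496/ 24685777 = 0.14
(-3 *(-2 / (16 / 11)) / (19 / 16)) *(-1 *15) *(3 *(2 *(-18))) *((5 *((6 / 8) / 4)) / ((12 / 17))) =1136025 / 152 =7473.85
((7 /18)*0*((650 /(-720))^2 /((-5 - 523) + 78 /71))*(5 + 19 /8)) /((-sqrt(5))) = 0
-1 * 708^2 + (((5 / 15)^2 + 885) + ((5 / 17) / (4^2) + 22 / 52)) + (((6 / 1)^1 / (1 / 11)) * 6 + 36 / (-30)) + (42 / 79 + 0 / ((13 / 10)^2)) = -6285027757301 / 12570480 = -499983.12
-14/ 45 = -0.31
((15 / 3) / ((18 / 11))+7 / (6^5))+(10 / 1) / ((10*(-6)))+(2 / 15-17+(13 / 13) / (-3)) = -556381 / 38880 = -14.31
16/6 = 8/3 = 2.67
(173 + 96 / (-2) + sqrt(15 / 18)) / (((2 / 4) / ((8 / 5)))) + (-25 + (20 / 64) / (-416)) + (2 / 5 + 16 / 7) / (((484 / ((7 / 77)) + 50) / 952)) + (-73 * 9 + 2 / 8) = -25152553703 / 89423360 + 8 * sqrt(30) / 15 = -278.35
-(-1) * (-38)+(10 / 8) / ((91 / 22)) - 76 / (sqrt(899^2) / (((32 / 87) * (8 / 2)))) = -538389889 / 14234766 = -37.82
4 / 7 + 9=67 / 7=9.57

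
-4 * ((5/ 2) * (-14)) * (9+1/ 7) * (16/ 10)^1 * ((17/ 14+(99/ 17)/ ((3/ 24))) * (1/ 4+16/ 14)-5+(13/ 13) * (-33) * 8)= -345321728/ 833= -414551.89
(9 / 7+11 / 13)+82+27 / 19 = 147921 / 1729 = 85.55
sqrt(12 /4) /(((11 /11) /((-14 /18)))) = -7 * sqrt(3) /9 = -1.35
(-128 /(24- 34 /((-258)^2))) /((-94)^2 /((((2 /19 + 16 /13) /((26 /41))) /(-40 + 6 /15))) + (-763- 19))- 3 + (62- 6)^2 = 214007582851678529 /68307558464213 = 3133.00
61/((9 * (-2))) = -61/18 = -3.39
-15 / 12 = -5 / 4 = -1.25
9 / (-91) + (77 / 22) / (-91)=-25 / 182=-0.14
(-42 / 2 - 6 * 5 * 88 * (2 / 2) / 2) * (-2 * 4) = 10728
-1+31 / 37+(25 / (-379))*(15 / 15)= -3199 / 14023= -0.23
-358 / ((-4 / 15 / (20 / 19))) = 26850 / 19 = 1413.16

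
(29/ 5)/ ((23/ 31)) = 899/ 115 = 7.82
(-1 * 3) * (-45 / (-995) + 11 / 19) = -7080 / 3781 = -1.87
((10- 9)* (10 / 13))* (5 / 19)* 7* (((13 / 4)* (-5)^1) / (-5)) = 4.61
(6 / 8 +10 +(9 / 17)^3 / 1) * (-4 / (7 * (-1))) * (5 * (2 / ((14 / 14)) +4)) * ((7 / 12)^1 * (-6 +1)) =-5354375 / 9826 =-544.92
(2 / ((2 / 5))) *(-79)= -395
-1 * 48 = -48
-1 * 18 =-18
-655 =-655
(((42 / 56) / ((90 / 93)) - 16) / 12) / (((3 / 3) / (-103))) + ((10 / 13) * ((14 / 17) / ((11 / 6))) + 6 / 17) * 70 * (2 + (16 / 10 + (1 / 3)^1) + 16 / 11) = 394.11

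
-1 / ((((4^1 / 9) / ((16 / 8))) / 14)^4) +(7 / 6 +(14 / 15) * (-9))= -472589047 / 30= -15752968.23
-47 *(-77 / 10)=3619 / 10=361.90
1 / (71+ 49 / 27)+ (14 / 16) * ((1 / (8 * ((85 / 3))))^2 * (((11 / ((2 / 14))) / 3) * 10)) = 6583431 / 363631360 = 0.02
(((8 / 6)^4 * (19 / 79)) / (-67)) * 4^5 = -4980736 / 428733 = -11.62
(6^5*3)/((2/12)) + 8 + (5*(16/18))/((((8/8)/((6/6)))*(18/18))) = 1259824/9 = 139980.44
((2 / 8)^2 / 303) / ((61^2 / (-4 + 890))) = 443 / 9019704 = 0.00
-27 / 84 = -9 / 28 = -0.32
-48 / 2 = -24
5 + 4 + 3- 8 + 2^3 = 12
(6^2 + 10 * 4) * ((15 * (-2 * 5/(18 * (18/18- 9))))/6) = 475/36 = 13.19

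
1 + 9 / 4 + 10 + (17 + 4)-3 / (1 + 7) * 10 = 61 / 2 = 30.50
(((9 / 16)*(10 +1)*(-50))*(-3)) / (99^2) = 25 / 264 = 0.09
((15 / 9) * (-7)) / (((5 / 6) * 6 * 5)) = -7 / 15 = -0.47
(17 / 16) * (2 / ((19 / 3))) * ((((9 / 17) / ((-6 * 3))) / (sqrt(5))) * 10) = -0.04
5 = 5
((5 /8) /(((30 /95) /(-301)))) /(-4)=28595 /192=148.93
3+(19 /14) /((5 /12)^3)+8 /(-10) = 18341 /875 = 20.96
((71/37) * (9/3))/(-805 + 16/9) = -1917/267473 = -0.01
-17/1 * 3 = -51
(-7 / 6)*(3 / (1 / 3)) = -21 / 2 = -10.50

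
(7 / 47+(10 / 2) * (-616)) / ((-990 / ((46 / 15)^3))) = 2348279668 / 26173125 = 89.72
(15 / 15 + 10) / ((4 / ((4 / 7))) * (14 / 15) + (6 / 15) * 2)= 1.50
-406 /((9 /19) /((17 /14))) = -9367 /9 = -1040.78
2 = 2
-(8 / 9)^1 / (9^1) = -0.10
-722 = -722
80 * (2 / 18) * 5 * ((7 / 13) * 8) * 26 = 44800 / 9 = 4977.78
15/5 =3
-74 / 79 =-0.94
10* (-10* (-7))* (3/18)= 350/3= 116.67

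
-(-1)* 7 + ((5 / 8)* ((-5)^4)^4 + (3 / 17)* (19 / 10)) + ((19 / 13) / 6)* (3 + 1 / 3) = 7587432861976321 / 79560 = 95367431648.77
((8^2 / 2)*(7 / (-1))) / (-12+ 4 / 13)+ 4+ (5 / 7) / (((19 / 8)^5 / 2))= 401716360 / 17332693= 23.18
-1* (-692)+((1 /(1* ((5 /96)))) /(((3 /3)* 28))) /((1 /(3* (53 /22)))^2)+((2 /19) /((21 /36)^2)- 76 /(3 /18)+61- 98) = 132436223 /563255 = 235.13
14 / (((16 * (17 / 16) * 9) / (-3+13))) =0.92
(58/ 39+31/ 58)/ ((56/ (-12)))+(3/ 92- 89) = -10852697/ 121394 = -89.40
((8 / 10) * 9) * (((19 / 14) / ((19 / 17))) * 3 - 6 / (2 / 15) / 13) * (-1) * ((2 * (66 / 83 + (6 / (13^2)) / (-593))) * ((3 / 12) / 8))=-35076888 / 540670715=-0.06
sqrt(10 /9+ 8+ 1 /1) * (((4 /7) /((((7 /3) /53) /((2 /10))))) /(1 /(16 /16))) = 212 * sqrt(91) /245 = 8.25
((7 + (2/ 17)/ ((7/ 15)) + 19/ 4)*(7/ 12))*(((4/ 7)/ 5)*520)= 148538/ 357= 416.07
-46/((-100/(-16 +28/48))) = -851/120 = -7.09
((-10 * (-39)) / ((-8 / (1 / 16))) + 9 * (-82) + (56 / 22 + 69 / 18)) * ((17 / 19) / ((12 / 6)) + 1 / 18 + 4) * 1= -3308.15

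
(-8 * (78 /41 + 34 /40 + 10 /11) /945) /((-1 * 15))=22018 /10654875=0.00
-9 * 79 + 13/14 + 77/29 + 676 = -12755/406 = -31.42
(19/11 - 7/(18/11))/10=-101/396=-0.26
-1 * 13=-13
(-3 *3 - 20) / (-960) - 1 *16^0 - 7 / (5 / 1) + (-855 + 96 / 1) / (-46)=2713 / 192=14.13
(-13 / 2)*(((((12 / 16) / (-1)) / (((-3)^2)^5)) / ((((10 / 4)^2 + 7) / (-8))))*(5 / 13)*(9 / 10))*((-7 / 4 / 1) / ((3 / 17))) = 119 / 695466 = 0.00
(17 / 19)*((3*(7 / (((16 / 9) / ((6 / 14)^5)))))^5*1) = 206680312803967789617 / 1589696853080411229650944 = 0.00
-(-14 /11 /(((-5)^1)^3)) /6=-7 /4125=-0.00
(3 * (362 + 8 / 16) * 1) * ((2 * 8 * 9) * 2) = 313200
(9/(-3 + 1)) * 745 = -6705/2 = -3352.50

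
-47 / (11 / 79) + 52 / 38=-70261 / 209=-336.18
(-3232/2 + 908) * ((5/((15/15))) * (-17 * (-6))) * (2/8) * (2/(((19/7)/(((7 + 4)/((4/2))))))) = -6950790/19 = -365831.05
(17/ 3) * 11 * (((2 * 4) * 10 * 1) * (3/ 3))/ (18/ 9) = 2493.33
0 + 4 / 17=4 / 17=0.24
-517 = -517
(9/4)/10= 9/40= 0.22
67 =67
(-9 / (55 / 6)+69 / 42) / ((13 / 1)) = 509 / 10010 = 0.05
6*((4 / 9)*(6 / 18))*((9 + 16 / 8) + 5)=128 / 9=14.22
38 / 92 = 19 / 46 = 0.41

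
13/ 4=3.25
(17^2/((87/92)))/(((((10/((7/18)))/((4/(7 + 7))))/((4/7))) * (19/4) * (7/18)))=425408/404985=1.05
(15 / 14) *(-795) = -11925 / 14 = -851.79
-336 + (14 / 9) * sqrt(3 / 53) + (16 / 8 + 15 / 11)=-3659 / 11 + 14 * sqrt(159) / 477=-332.27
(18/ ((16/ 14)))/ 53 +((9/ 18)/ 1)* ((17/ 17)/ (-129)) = 8021/ 27348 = 0.29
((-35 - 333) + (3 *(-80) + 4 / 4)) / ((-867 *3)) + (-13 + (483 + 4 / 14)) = 8566741 / 18207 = 470.52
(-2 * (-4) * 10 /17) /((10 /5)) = 40 /17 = 2.35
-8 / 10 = -4 / 5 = -0.80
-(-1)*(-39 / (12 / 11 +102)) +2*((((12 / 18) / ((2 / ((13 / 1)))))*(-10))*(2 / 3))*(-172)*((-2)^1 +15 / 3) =11269297 / 378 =29812.96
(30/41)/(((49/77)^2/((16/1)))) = 58080/2009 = 28.91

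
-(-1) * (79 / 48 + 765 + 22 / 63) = 773131 / 1008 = 767.00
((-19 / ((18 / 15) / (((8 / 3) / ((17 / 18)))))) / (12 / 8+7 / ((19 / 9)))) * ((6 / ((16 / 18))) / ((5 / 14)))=-181944 / 1037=-175.45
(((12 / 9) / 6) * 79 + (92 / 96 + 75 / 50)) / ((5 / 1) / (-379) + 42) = 0.48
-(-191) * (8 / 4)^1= 382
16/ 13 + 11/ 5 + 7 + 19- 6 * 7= -817/ 65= -12.57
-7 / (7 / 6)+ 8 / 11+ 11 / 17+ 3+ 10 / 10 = -117 / 187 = -0.63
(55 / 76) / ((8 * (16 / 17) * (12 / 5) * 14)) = 4675 / 1634304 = 0.00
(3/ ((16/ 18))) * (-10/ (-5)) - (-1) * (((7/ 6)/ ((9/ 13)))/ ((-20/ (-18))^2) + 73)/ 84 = 7.64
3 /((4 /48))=36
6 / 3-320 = -318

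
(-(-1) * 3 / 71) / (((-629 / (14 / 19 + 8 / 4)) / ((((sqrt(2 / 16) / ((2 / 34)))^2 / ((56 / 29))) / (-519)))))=6409 / 967114288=0.00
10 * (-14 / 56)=-5 / 2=-2.50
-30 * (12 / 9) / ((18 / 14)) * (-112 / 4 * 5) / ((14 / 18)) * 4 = 22400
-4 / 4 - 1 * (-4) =3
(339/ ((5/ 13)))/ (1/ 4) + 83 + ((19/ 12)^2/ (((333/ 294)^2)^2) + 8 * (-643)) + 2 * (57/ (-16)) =-84216572404229/ 54650534760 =-1541.00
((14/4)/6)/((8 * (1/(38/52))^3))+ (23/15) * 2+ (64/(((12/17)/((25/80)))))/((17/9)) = 50886379/2812160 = 18.10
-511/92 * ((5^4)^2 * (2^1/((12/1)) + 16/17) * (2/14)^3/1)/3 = -3222265625/1379448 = -2335.91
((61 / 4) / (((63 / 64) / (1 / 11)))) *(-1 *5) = -4880 / 693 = -7.04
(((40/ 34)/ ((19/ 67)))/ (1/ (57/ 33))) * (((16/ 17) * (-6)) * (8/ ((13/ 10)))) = -10291200/ 41327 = -249.02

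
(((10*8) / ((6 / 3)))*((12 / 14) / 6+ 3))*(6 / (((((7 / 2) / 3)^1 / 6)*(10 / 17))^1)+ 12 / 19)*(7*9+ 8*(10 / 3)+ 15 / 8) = 568794512 / 931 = 610950.07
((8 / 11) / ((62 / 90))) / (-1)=-360 / 341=-1.06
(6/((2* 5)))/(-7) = -3/35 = -0.09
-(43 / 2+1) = -45 / 2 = -22.50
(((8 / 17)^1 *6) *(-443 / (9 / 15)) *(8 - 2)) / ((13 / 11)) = -2339040 / 221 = -10583.89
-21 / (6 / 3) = -21 / 2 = -10.50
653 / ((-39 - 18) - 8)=-653 / 65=-10.05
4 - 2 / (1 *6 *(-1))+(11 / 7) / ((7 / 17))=1198 / 147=8.15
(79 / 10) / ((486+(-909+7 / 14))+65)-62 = -221729 / 3575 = -62.02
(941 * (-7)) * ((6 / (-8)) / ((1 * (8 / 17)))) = 335937 / 32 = 10498.03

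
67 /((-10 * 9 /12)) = -8.93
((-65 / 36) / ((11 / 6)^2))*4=-260 / 121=-2.15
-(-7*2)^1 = 14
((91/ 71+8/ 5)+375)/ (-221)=-134148/ 78455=-1.71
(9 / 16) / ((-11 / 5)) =-45 / 176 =-0.26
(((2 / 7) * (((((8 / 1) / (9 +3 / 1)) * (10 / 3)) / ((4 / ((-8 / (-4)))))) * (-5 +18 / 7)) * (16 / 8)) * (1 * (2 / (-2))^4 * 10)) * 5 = -34000 / 441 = -77.10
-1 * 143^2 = -20449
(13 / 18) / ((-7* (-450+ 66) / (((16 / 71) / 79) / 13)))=1 / 16961616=0.00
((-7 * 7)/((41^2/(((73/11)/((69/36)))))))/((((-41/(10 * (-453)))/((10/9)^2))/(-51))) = 36728636000/52311039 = 702.12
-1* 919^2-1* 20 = -844581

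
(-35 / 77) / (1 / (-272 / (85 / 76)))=1216 / 11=110.55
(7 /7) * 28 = 28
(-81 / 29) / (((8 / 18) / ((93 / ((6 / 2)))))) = -22599 / 116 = -194.82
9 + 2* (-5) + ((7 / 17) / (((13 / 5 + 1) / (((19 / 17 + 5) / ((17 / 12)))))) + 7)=95714 / 14739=6.49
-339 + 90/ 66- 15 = -3879/ 11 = -352.64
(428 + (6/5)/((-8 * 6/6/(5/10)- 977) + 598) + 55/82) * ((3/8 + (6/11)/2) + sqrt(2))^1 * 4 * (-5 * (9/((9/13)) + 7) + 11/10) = -68659082937 * sqrt(2)/404875- 3913567727409/35629000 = -349665.86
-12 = -12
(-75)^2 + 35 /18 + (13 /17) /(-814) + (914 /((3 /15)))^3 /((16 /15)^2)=167157936190549643 /1992672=83886327599.60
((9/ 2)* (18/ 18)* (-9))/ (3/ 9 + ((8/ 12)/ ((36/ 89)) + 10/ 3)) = -2187/ 287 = -7.62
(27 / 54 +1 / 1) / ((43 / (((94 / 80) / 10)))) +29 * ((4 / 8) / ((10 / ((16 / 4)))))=199661 / 34400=5.80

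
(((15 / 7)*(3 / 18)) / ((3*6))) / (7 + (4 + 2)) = 5 / 3276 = 0.00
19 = 19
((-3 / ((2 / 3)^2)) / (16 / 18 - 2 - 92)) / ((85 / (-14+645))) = 153333 / 284920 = 0.54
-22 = -22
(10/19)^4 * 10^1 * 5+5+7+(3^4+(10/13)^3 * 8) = 100.48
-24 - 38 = -62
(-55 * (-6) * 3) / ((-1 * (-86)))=495 / 43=11.51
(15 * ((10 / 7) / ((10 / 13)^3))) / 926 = 6591 / 129640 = 0.05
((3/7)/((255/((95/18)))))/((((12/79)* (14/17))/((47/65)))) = 70547/1375920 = 0.05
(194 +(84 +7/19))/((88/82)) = 259.39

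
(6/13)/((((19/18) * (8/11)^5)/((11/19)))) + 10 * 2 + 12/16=845567059/38445056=21.99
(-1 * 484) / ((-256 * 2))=121 / 128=0.95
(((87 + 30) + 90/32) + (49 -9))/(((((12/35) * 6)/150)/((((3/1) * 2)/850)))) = 89495/1088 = 82.26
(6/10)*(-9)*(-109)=2943/5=588.60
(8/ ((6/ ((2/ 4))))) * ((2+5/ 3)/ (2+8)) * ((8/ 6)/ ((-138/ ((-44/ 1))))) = 968/ 9315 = 0.10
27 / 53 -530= -28063 / 53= -529.49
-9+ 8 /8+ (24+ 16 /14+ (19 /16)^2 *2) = 19.96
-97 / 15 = -6.47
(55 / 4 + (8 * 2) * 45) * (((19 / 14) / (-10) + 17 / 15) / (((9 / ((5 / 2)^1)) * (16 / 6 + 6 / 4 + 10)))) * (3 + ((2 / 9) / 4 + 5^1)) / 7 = 35663185 / 2159136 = 16.52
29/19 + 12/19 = 41/19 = 2.16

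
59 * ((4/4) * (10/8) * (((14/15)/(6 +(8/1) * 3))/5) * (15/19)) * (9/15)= 0.22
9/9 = 1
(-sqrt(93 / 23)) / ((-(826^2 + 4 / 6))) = 3 * sqrt(2139) / 47077090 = 0.00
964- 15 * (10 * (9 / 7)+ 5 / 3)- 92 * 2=3935 / 7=562.14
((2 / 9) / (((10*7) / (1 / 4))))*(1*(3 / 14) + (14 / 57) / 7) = 199 / 1005480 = 0.00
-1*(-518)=518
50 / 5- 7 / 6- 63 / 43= 1901 / 258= 7.37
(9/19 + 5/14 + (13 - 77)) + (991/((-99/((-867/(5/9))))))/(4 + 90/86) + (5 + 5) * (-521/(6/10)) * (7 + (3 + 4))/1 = -161276554651/1360590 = -118534.28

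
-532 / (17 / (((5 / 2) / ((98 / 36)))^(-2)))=-1277332 / 34425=-37.10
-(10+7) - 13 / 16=-285 / 16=-17.81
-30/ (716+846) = -15/ 781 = -0.02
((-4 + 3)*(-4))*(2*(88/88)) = 8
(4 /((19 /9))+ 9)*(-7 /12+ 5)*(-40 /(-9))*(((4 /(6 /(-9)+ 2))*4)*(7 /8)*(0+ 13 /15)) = 110929 /57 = 1946.12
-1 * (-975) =975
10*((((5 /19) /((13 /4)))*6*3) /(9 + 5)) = 1.04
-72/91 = -0.79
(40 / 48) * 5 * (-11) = -275 / 6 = -45.83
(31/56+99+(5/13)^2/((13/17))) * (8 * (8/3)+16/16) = 2227.68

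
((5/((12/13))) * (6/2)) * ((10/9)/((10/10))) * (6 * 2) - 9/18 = 1297/6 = 216.17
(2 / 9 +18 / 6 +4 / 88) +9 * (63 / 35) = 19273 / 990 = 19.47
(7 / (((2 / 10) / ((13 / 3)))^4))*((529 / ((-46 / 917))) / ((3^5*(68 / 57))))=-56116851.07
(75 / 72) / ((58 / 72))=75 / 58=1.29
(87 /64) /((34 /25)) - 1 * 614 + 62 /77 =-102574541 /167552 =-612.20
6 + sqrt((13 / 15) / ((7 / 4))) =2* sqrt(1365) / 105 + 6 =6.70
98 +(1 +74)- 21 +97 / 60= 9217 / 60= 153.62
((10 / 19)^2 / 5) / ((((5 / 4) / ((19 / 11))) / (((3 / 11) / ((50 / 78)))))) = 1872 / 57475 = 0.03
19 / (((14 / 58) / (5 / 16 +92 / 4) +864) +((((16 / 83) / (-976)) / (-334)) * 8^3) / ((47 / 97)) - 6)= 8167378586701 / 368826341924470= 0.02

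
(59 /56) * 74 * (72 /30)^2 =78588 /175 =449.07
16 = 16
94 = 94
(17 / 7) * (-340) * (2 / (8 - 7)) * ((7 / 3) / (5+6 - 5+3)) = -11560 / 27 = -428.15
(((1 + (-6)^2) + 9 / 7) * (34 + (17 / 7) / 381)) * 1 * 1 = 24306260 / 18669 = 1301.96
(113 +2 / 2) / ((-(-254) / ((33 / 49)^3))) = 2048409 / 14941423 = 0.14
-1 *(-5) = 5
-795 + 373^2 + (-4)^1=138330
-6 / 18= -1 / 3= -0.33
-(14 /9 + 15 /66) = -353 /198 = -1.78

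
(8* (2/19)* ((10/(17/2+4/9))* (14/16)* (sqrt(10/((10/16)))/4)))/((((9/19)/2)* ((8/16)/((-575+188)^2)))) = 23963040/23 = 1041871.30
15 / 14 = 1.07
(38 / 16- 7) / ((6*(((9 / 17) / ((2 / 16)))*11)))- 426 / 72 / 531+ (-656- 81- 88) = -616830301 / 747648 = -825.03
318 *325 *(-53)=-5477550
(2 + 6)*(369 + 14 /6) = 8912 /3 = 2970.67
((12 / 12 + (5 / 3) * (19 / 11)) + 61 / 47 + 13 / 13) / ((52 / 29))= 3.44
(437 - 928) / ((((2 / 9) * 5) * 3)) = -1473 / 10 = -147.30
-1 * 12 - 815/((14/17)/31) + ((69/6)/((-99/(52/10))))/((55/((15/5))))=-3899286661/127050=-30690.96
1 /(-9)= -1 /9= -0.11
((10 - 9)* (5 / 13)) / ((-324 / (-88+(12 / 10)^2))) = 541 / 5265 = 0.10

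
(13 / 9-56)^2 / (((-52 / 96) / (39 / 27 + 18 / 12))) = -51109172 / 3159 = -16178.91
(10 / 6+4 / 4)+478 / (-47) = -1058 / 141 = -7.50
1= 1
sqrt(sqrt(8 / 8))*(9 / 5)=9 / 5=1.80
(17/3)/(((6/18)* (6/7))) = 119/6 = 19.83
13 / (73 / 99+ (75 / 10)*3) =2574 / 4601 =0.56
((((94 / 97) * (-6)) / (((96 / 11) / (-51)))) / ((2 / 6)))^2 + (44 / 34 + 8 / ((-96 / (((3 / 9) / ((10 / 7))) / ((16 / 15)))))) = 638289124063 / 61421952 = 10391.87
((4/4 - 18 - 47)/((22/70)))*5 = -11200/11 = -1018.18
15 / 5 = 3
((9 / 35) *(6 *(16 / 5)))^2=746496 / 30625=24.38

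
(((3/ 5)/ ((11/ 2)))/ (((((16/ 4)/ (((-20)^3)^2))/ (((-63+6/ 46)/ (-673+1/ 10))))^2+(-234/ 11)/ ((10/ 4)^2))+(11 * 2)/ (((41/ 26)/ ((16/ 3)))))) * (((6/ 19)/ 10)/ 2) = 263355052032000000000000/ 10855787385684036417250444147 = 0.00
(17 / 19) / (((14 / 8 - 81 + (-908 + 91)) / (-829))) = 0.83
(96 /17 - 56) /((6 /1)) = -428 /51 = -8.39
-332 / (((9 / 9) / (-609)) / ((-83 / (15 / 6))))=-33563208 / 5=-6712641.60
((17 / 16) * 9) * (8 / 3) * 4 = 102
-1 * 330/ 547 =-330/ 547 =-0.60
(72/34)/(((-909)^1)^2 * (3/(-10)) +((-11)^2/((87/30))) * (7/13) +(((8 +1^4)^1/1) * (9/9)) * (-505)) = -135720/16176753937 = -0.00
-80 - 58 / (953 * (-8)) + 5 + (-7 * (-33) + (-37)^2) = 5813329 / 3812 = 1525.01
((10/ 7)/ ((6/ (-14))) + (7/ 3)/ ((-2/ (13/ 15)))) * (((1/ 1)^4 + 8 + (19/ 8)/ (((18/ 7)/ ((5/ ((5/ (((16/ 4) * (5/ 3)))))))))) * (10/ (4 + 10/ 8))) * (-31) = 19842077/ 5103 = 3888.32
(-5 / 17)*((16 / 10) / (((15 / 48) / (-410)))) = 617.41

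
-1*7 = -7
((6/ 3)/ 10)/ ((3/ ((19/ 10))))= 19/ 150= 0.13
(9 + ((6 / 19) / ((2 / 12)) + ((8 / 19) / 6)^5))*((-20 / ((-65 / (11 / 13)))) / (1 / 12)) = 1153728865520 / 33895319211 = 34.04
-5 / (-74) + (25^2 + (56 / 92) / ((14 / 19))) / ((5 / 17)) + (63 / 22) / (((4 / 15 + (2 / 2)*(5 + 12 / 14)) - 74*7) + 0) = 5352931747717 / 2515628335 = 2127.87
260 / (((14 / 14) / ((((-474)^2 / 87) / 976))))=1216995 / 1769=687.96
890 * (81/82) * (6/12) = 36045/82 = 439.57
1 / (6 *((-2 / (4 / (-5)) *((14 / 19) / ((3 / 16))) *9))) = 19 / 10080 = 0.00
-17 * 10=-170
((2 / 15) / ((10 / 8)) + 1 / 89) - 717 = -716.88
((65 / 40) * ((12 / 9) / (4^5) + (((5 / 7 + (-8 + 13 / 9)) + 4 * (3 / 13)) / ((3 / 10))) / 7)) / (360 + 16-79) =-10305947 / 804722688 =-0.01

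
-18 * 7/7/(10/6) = -54/5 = -10.80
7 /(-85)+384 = 32633 /85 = 383.92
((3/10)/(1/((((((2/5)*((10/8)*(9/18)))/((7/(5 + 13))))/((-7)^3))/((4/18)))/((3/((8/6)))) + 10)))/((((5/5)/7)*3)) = 24001/3430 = 7.00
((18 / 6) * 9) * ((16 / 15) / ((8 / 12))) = 216 / 5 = 43.20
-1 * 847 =-847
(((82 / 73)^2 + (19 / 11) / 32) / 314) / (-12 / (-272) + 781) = 41957683 / 7820644037008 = 0.00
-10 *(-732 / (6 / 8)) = 9760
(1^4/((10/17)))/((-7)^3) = -17/3430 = -0.00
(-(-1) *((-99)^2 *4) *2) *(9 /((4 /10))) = 1764180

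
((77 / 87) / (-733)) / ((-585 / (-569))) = -43813 / 37306035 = -0.00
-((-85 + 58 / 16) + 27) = 435 / 8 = 54.38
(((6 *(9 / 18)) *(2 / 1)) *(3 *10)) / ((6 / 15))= 450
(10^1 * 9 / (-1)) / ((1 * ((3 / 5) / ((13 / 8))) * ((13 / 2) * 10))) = -15 / 4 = -3.75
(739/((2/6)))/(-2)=-2217/2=-1108.50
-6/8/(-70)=3/280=0.01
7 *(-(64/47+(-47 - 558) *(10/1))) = 1990002/47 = 42340.47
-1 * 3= -3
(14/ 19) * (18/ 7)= 36/ 19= 1.89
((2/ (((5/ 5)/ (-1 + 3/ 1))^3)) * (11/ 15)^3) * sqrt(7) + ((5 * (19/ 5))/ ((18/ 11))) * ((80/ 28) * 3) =21296 * sqrt(7)/ 3375 + 2090/ 21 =116.22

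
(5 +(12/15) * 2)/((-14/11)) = -363/70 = -5.19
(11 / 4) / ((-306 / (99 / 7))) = -121 / 952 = -0.13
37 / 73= 0.51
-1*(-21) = 21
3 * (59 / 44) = 177 / 44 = 4.02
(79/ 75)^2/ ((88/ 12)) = 6241/ 41250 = 0.15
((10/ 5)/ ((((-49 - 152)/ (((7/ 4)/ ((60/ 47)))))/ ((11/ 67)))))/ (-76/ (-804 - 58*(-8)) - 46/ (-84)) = -430661/ 148298604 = -0.00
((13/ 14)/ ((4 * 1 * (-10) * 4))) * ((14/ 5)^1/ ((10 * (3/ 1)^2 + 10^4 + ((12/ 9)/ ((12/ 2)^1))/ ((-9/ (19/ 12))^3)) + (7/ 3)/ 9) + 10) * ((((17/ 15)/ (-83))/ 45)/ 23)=316031510546713/ 412746863340363300000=0.00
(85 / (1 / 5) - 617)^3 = -7077888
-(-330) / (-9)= -110 / 3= -36.67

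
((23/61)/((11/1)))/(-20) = -23/13420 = -0.00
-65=-65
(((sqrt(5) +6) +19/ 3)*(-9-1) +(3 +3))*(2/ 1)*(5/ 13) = -3520/ 39-100*sqrt(5)/ 13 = -107.46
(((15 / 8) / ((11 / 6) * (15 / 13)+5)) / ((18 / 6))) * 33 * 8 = 858 / 37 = 23.19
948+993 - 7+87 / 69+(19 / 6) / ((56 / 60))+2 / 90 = 56182829 / 28980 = 1938.68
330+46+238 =614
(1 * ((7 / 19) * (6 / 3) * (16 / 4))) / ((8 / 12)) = 84 / 19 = 4.42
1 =1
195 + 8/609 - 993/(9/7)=-117196/203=-577.32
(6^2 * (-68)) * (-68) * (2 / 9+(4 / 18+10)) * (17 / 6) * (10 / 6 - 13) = -502462336 / 9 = -55829148.44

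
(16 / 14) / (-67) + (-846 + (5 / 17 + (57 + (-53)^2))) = 16107669 / 7973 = 2020.28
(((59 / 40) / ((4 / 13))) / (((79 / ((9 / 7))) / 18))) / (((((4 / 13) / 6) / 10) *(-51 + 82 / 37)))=-89649261 / 15970640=-5.61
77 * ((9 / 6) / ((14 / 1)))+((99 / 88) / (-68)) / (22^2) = 2172183 / 263296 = 8.25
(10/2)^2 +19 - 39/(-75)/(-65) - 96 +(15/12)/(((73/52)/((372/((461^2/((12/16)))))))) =-100854461658/1939254125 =-52.01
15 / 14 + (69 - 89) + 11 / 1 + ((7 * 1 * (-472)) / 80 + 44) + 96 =3177 / 35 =90.77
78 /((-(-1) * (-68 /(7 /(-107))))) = 273 /3638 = 0.08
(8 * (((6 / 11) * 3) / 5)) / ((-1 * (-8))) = 18 / 55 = 0.33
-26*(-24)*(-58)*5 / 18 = -30160 / 3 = -10053.33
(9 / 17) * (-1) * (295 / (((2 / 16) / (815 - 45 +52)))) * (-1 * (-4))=-69837120 / 17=-4108065.88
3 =3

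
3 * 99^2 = 29403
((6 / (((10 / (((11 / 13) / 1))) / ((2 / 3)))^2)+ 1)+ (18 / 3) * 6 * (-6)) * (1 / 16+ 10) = -2163.25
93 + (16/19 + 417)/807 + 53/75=36118583/383325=94.22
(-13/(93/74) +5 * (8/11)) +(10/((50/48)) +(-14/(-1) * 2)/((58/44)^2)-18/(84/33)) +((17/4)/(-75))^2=2156900630963/180672030000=11.94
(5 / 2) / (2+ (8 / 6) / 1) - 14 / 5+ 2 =-1 / 20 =-0.05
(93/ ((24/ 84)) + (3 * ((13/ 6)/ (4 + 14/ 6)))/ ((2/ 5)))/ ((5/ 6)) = 74799/ 190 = 393.68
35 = 35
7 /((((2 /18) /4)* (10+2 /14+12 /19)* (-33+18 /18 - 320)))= -0.07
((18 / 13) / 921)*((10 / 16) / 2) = 15 / 31928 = 0.00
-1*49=-49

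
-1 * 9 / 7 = -9 / 7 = -1.29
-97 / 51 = -1.90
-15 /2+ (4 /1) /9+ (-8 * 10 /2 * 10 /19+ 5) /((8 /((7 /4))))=-57823 /5472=-10.57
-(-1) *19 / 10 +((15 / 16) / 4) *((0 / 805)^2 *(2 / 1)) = 19 / 10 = 1.90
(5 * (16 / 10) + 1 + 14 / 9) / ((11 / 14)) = 1330 / 99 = 13.43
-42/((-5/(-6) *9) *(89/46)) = -1288/445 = -2.89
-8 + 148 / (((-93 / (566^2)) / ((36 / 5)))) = -568953496 / 155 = -3670667.72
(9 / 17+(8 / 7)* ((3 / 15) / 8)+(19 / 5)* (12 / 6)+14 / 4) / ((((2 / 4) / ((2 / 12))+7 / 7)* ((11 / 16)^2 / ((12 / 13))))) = 5327232 / 935935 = 5.69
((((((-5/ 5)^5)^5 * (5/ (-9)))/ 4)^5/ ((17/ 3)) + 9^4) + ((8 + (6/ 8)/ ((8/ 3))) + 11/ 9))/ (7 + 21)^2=2251328246165/ 268631064576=8.38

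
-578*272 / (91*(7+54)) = -28.32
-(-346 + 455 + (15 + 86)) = -210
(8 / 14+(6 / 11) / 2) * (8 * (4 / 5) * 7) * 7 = 2912 / 11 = 264.73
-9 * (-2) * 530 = 9540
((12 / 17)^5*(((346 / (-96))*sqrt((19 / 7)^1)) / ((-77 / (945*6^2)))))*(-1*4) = -17434414080*sqrt(133) / 109328989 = -1839.07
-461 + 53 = -408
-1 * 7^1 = -7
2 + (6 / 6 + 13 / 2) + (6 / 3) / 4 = 10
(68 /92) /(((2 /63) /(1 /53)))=1071 /2438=0.44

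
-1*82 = -82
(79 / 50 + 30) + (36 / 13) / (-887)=18205649 / 576550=31.58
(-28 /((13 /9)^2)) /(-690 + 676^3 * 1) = -1134 /26103324767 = -0.00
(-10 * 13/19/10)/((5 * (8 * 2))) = -13/1520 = -0.01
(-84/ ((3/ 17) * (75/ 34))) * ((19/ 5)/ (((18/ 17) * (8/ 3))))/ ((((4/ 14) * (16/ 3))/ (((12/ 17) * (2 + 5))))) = -1883413/ 2000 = -941.71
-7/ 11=-0.64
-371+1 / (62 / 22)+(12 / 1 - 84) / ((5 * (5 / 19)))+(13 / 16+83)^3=1867558207107 / 3174400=588318.49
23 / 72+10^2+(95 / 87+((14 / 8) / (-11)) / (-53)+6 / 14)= 867816997 / 8521128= 101.84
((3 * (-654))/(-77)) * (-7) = -1962/11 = -178.36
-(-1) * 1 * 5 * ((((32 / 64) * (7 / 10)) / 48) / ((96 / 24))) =7 / 768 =0.01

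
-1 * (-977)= 977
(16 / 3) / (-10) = -8 / 15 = -0.53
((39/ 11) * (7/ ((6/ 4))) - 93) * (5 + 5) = -8410/ 11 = -764.55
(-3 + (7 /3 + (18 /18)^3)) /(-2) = -1 /6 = -0.17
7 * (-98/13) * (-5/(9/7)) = 24010/117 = 205.21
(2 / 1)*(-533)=-1066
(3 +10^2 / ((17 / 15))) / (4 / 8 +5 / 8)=81.10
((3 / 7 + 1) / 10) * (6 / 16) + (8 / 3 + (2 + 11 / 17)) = 15329 / 2856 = 5.37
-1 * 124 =-124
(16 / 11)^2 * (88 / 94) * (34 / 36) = 1.87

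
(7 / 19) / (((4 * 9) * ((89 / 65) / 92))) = 10465 / 15219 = 0.69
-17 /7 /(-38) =17 /266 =0.06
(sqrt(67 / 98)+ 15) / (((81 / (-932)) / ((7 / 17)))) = -32620 / 459 - 466 * sqrt(134) / 1377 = -74.98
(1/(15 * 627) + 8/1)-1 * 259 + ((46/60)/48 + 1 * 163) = -8826547/100320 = -87.98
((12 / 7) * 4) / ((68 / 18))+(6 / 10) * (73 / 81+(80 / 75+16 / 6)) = 369163 / 80325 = 4.60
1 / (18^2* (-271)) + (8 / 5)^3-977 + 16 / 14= -74658951839 / 76828500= -971.76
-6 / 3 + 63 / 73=-83 / 73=-1.14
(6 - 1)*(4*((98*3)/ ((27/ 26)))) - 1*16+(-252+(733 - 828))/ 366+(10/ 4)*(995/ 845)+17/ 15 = 2620762294/ 463905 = 5649.35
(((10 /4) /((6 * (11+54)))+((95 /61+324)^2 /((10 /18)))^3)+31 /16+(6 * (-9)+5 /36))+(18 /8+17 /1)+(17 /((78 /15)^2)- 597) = 1088230715770195021352711755379779 /156724978806162000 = 6943569072777623.81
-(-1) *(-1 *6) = -6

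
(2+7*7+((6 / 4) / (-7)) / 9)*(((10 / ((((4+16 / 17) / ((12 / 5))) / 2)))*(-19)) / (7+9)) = -691543 / 1176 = -588.05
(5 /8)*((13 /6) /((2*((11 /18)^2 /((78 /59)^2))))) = 2669355 /842402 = 3.17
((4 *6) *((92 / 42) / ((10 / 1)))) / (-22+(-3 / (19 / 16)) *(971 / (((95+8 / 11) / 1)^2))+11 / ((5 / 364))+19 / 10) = 2584264176 / 383638662673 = 0.01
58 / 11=5.27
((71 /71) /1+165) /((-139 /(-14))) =2324 /139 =16.72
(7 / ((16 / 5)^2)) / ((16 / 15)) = 2625 / 4096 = 0.64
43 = 43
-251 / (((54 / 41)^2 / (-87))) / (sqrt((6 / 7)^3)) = 85651993 * sqrt(42) / 34992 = 15863.29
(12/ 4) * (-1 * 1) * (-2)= 6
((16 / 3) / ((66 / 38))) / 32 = 19 / 198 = 0.10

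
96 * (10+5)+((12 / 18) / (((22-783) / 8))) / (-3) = 9862576 / 6849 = 1440.00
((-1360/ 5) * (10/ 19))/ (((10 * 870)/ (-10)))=272/ 1653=0.16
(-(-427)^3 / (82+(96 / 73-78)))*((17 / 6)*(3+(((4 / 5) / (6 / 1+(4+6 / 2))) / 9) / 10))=848011037438131 / 6809400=124535353.69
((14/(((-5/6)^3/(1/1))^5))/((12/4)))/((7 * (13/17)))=-5328763158528/396728515625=-13.43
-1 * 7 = -7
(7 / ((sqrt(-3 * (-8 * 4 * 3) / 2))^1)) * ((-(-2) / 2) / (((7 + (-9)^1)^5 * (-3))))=7 / 1152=0.01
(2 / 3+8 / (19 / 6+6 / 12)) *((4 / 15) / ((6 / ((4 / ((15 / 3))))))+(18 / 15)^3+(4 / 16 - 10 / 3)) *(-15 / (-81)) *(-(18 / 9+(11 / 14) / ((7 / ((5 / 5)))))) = 6420059 / 4365900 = 1.47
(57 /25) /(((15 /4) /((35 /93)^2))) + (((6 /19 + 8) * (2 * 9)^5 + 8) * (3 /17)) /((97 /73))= 2827482123288524 /1354909095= 2086842.68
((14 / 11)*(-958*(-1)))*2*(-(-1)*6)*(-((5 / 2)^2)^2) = -6286875 / 11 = -571534.09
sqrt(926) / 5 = 6.09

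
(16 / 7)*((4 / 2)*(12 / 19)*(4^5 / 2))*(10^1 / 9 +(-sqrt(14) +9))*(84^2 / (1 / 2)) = 4007657472 / 19 - 396361728*sqrt(14) / 19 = 132874088.66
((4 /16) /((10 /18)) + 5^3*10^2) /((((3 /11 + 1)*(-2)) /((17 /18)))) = -46751683 /10080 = -4638.06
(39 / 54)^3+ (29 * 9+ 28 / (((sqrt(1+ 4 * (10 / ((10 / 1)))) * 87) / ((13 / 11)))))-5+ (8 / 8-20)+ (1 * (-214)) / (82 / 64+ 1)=364 * sqrt(5) / 4785+ 61122277 / 425736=143.74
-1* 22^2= -484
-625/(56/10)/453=-3125/12684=-0.25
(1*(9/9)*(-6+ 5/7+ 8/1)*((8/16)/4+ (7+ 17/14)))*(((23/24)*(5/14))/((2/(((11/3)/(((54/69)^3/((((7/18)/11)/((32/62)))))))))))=384869524915/189621927936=2.03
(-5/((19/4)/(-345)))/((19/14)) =96600/361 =267.59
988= 988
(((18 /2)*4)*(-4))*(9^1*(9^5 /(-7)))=76527504 /7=10932500.57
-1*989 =-989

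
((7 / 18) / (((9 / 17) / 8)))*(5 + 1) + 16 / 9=1000 / 27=37.04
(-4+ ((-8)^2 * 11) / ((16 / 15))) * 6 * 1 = 3936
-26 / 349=-0.07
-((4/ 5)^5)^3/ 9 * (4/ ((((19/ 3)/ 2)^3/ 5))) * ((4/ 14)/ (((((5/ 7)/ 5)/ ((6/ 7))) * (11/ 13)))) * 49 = -112562502893568/ 460504150390625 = -0.24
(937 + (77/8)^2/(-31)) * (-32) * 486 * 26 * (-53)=620510915466/31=20016481144.06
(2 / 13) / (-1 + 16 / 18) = -18 / 13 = -1.38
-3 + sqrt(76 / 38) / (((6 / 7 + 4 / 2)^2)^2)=-3 + 2401 * sqrt(2) / 160000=-2.98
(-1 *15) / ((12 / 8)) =-10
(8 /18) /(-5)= -4 /45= -0.09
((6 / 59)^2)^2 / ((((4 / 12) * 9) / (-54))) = -23328 / 12117361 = -0.00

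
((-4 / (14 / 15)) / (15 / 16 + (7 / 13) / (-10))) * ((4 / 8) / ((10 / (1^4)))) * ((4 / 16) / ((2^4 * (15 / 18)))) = -117 / 25732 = -0.00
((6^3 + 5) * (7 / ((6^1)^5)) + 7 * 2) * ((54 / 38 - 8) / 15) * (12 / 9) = -2760275 / 332424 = -8.30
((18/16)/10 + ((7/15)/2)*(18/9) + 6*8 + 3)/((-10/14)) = -86653/1200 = -72.21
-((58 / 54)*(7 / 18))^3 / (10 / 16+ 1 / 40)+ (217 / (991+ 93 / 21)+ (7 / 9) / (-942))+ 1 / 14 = 19392317451107 / 109881519189624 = 0.18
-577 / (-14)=577 / 14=41.21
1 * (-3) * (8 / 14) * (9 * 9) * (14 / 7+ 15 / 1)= -16524 / 7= -2360.57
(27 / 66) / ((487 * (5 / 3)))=0.00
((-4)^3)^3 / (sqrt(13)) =-72705.66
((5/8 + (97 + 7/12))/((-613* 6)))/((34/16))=-0.01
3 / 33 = 0.09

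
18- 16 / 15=16.93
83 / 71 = 1.17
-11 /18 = -0.61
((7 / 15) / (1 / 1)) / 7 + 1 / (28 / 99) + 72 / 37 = 86221 / 15540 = 5.55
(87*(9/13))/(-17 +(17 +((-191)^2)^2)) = 783/17301223693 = 0.00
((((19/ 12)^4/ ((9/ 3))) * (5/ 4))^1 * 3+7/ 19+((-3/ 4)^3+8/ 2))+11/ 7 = 147535289/ 11031552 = 13.37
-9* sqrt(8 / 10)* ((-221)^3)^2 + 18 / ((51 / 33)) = 198 / 17 - 2097133835171778* sqrt(5) / 5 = -937866762671775.35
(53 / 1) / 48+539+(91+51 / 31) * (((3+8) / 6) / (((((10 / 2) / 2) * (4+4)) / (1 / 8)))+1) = 1571851 / 2480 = 633.81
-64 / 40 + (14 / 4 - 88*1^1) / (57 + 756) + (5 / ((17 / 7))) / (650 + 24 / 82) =-1566815278 / 921238755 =-1.70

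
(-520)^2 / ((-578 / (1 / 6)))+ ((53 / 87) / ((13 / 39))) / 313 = -613559249 / 7869759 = -77.96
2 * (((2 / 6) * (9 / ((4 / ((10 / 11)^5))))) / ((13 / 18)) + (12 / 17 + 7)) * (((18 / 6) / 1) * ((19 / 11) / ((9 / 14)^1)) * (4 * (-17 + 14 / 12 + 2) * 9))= -26248079658136 / 391514981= -67042.34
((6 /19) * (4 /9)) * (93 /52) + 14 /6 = 1915 /741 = 2.58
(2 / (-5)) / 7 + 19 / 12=641 / 420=1.53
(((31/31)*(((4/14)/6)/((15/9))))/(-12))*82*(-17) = 697/210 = 3.32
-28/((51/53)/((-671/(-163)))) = -995764/8313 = -119.78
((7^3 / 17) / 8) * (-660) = -56595 / 34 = -1664.56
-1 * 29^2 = -841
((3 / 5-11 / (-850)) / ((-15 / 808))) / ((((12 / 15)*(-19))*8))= 52621 / 193800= 0.27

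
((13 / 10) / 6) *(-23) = -299 / 60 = -4.98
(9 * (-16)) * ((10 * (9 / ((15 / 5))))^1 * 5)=-21600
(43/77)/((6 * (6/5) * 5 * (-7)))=-43/19404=-0.00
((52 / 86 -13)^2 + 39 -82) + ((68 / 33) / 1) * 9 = 2627598 / 20339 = 129.19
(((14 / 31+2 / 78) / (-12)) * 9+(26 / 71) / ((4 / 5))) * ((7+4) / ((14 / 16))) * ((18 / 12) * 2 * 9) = 33.88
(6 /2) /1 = 3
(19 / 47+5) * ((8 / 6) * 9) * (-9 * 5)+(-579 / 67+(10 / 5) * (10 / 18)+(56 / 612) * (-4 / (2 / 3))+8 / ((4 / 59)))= -2808.38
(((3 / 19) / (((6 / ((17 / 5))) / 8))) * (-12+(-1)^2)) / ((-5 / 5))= 748 / 95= 7.87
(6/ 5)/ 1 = 6/ 5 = 1.20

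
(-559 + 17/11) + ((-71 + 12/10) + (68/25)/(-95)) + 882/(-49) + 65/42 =-706338841/1097250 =-643.74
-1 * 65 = -65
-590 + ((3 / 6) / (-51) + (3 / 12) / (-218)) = -26238967 / 44472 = -590.01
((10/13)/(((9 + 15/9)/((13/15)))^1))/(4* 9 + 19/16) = 1/595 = 0.00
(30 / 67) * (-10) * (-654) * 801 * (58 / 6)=1519176600 / 67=22674277.61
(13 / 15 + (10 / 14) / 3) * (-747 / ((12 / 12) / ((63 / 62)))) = -129978 / 155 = -838.57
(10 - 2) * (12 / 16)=6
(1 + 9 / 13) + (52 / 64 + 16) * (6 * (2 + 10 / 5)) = 10535 / 26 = 405.19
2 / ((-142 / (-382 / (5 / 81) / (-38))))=-15471 / 6745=-2.29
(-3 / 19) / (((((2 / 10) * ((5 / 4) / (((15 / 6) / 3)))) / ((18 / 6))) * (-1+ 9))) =-15 / 76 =-0.20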